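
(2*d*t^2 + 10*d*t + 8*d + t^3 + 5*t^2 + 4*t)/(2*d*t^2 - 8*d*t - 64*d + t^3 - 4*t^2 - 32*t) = (t + 1)/(t - 8)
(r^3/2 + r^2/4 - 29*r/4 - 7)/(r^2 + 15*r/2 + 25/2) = (2*r^3 + r^2 - 29*r - 28)/(2*(2*r^2 + 15*r + 25))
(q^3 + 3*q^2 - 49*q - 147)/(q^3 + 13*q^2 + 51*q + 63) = (q - 7)/(q + 3)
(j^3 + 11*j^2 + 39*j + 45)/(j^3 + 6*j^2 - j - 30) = (j + 3)/(j - 2)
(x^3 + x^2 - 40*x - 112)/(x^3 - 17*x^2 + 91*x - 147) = (x^2 + 8*x + 16)/(x^2 - 10*x + 21)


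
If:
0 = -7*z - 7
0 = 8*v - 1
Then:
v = 1/8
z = -1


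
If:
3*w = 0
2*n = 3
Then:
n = 3/2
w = 0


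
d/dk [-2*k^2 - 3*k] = -4*k - 3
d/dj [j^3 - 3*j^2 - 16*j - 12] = 3*j^2 - 6*j - 16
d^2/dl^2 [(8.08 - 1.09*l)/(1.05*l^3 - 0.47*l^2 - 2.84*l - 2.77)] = (-7.21035000000001*l^5 + 110.12589*l^4 - 70.782002*l^3 - 171.901308*l^2 + 214.22961*l + 126.451016)/(1.157625*l^9 - 1.554525*l^8 - 8.697465*l^7 - 0.856358000000002*l^6 + 31.726542*l^5 + 36.352665*l^4 - 20.921045*l^3 - 77.843925*l^2 - 65.373108*l - 21.253933)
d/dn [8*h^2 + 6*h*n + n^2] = 6*h + 2*n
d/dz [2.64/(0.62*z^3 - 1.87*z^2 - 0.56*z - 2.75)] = (-4.9104*z^2 + 9.8736*z + 1.4784)/(-0.62*z^3 + 1.87*z^2 + 0.56*z + 2.75)^2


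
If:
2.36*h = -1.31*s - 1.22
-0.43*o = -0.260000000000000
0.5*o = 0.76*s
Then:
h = -0.74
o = 0.60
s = 0.40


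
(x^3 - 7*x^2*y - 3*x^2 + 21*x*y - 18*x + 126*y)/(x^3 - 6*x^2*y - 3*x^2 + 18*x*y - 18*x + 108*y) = (x - 7*y)/(x - 6*y)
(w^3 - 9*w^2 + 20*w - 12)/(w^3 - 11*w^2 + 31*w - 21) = (w^2 - 8*w + 12)/(w^2 - 10*w + 21)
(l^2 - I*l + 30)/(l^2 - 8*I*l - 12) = (l + 5*I)/(l - 2*I)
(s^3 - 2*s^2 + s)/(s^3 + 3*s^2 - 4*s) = (s - 1)/(s + 4)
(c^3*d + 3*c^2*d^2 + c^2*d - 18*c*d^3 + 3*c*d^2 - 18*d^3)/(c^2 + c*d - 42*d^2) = d*(c^3 + 3*c^2*d + c^2 - 18*c*d^2 + 3*c*d - 18*d^2)/(c^2 + c*d - 42*d^2)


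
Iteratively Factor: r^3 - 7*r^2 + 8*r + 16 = (r - 4)*(r^2 - 3*r - 4) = (r - 4)^2*(r + 1)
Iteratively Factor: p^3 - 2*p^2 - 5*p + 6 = (p + 2)*(p^2 - 4*p + 3) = (p - 3)*(p + 2)*(p - 1)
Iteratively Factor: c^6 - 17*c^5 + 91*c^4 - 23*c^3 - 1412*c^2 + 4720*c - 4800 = (c + 4)*(c^5 - 21*c^4 + 175*c^3 - 723*c^2 + 1480*c - 1200) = (c - 4)*(c + 4)*(c^4 - 17*c^3 + 107*c^2 - 295*c + 300) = (c - 5)*(c - 4)*(c + 4)*(c^3 - 12*c^2 + 47*c - 60) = (c - 5)*(c - 4)^2*(c + 4)*(c^2 - 8*c + 15) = (c - 5)^2*(c - 4)^2*(c + 4)*(c - 3)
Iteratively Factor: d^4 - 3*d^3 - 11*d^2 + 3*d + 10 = (d + 1)*(d^3 - 4*d^2 - 7*d + 10) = (d - 1)*(d + 1)*(d^2 - 3*d - 10) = (d - 1)*(d + 1)*(d + 2)*(d - 5)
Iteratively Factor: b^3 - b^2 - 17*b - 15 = (b + 1)*(b^2 - 2*b - 15) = (b - 5)*(b + 1)*(b + 3)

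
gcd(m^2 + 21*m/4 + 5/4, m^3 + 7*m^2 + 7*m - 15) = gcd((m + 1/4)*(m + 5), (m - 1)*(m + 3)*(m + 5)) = m + 5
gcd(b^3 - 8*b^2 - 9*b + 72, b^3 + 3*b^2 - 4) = 1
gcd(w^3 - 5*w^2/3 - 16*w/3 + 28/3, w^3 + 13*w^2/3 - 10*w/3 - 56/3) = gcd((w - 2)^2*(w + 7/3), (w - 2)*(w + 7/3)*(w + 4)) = w^2 + w/3 - 14/3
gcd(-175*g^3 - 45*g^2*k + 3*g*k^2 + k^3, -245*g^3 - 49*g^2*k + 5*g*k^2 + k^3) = 35*g^2 + 2*g*k - k^2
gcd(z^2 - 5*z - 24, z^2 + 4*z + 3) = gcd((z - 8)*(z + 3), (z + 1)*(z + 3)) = z + 3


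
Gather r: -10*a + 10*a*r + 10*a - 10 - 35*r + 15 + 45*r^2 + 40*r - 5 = 45*r^2 + r*(10*a + 5)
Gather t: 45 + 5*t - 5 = 5*t + 40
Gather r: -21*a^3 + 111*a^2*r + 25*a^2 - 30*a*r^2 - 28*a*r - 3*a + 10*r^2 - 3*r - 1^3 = -21*a^3 + 25*a^2 - 3*a + r^2*(10 - 30*a) + r*(111*a^2 - 28*a - 3) - 1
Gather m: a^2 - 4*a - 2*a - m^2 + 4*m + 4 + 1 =a^2 - 6*a - m^2 + 4*m + 5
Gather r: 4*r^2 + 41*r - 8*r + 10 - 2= 4*r^2 + 33*r + 8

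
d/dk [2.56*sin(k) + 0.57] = 2.56*cos(k)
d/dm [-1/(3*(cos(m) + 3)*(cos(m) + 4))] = -(2*cos(m) + 7)*sin(m)/(3*(cos(m) + 3)^2*(cos(m) + 4)^2)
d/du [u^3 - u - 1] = 3*u^2 - 1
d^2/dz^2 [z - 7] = 0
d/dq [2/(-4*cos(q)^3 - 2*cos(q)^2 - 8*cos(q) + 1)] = 8*(3*sin(q)^2 - cos(q) - 5)*sin(q)/(11*cos(q) + cos(2*q) + cos(3*q))^2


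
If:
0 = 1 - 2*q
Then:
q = 1/2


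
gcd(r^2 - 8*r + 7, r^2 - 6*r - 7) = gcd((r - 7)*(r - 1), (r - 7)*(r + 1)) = r - 7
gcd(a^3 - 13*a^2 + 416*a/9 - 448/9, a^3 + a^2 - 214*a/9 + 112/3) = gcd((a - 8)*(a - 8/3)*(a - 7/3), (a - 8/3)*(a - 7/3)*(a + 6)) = a^2 - 5*a + 56/9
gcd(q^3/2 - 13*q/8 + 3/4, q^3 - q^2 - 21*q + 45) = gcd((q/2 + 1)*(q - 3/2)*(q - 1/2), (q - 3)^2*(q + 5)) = 1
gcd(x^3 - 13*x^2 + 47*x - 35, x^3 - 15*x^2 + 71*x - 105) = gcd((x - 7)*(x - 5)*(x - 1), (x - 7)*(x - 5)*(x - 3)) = x^2 - 12*x + 35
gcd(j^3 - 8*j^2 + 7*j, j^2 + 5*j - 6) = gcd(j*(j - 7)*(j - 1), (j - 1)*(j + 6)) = j - 1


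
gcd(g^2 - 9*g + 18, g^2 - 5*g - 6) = g - 6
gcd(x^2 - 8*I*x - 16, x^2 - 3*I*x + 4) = x - 4*I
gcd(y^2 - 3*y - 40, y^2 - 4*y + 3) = 1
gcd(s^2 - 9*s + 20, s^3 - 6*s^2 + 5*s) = s - 5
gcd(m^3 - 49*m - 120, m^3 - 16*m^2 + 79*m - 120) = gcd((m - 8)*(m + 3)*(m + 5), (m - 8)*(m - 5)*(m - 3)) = m - 8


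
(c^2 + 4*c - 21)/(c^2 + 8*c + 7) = (c - 3)/(c + 1)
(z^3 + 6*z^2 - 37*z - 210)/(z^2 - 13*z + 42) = (z^2 + 12*z + 35)/(z - 7)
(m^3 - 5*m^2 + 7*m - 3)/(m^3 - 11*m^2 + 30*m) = (m^3 - 5*m^2 + 7*m - 3)/(m*(m^2 - 11*m + 30))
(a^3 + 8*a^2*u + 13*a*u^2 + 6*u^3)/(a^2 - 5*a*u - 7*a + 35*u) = (a^3 + 8*a^2*u + 13*a*u^2 + 6*u^3)/(a^2 - 5*a*u - 7*a + 35*u)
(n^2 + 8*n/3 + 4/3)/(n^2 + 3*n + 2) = (n + 2/3)/(n + 1)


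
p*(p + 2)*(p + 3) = p^3 + 5*p^2 + 6*p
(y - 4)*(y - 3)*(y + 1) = y^3 - 6*y^2 + 5*y + 12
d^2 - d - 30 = (d - 6)*(d + 5)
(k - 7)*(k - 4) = k^2 - 11*k + 28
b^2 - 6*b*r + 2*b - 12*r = (b + 2)*(b - 6*r)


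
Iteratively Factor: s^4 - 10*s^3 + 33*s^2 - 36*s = (s - 3)*(s^3 - 7*s^2 + 12*s) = s*(s - 3)*(s^2 - 7*s + 12) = s*(s - 4)*(s - 3)*(s - 3)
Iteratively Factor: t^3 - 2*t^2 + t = (t - 1)*(t^2 - t) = (t - 1)^2*(t)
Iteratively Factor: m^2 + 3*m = (m)*(m + 3)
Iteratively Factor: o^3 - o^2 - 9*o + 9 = (o - 3)*(o^2 + 2*o - 3) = (o - 3)*(o - 1)*(o + 3)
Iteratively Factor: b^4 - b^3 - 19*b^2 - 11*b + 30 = (b - 5)*(b^3 + 4*b^2 + b - 6) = (b - 5)*(b + 2)*(b^2 + 2*b - 3) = (b - 5)*(b + 2)*(b + 3)*(b - 1)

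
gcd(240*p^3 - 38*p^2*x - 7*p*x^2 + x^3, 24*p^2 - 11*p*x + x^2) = -8*p + x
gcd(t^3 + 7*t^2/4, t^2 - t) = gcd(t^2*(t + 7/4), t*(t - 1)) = t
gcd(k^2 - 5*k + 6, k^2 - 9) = k - 3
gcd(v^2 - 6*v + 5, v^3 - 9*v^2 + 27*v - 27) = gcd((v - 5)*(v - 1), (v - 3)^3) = 1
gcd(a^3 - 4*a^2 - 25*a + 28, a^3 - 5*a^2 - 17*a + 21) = a^2 - 8*a + 7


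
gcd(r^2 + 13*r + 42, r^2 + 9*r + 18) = r + 6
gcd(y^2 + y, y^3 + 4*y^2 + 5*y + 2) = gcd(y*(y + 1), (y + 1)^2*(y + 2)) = y + 1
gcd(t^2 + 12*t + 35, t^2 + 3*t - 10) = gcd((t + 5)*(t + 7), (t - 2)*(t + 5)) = t + 5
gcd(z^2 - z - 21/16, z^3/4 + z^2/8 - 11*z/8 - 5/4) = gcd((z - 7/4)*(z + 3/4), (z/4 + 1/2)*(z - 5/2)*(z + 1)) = 1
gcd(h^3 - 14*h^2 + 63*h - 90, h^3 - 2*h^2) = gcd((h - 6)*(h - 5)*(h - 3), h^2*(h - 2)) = 1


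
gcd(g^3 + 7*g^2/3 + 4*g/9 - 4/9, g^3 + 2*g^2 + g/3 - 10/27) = g^2 + g/3 - 2/9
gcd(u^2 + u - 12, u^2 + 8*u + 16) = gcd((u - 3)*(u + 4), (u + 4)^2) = u + 4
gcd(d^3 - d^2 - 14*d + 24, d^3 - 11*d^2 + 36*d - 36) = d^2 - 5*d + 6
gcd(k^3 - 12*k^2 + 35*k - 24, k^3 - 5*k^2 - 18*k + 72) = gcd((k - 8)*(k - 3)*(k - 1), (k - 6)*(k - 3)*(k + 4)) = k - 3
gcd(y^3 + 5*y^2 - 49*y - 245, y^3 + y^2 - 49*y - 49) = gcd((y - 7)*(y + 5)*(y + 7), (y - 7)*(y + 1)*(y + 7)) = y^2 - 49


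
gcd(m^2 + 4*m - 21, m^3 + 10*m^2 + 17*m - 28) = m + 7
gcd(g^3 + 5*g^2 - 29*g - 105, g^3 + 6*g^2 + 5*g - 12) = g + 3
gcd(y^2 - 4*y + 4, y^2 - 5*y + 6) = y - 2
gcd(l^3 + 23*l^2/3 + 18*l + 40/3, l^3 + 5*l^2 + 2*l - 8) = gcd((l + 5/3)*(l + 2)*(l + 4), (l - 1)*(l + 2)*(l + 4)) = l^2 + 6*l + 8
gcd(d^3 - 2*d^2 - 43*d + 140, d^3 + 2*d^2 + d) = 1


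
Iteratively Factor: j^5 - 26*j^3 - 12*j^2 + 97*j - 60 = (j - 5)*(j^4 + 5*j^3 - j^2 - 17*j + 12) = (j - 5)*(j + 4)*(j^3 + j^2 - 5*j + 3) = (j - 5)*(j + 3)*(j + 4)*(j^2 - 2*j + 1) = (j - 5)*(j - 1)*(j + 3)*(j + 4)*(j - 1)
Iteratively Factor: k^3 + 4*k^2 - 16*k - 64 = (k - 4)*(k^2 + 8*k + 16) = (k - 4)*(k + 4)*(k + 4)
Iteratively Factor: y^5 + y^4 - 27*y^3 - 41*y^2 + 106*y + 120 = (y - 2)*(y^4 + 3*y^3 - 21*y^2 - 83*y - 60) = (y - 2)*(y + 1)*(y^3 + 2*y^2 - 23*y - 60) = (y - 2)*(y + 1)*(y + 4)*(y^2 - 2*y - 15) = (y - 5)*(y - 2)*(y + 1)*(y + 4)*(y + 3)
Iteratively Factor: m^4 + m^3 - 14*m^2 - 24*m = (m + 2)*(m^3 - m^2 - 12*m) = m*(m + 2)*(m^2 - m - 12) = m*(m - 4)*(m + 2)*(m + 3)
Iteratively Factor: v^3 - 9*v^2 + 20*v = (v - 4)*(v^2 - 5*v) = (v - 5)*(v - 4)*(v)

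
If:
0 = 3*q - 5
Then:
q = 5/3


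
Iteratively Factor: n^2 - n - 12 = (n - 4)*(n + 3)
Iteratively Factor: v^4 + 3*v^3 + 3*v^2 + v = (v + 1)*(v^3 + 2*v^2 + v) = (v + 1)^2*(v^2 + v) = v*(v + 1)^2*(v + 1)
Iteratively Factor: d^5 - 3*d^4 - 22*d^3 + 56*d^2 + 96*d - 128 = (d - 4)*(d^4 + d^3 - 18*d^2 - 16*d + 32) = (d - 4)*(d - 1)*(d^3 + 2*d^2 - 16*d - 32) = (d - 4)*(d - 1)*(d + 2)*(d^2 - 16) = (d - 4)^2*(d - 1)*(d + 2)*(d + 4)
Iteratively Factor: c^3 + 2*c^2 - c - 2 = (c + 1)*(c^2 + c - 2) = (c + 1)*(c + 2)*(c - 1)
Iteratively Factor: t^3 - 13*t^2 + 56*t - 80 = (t - 4)*(t^2 - 9*t + 20) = (t - 5)*(t - 4)*(t - 4)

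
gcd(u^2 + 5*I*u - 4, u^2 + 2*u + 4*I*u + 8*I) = u + 4*I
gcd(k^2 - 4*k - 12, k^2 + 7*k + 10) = k + 2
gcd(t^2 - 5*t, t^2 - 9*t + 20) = t - 5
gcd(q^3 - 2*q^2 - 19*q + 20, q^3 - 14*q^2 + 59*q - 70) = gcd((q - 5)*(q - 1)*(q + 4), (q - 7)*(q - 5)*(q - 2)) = q - 5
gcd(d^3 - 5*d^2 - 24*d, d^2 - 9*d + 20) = 1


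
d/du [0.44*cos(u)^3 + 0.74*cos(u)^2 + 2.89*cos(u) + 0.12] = (1.32*sin(u)^2 - 1.48*cos(u) - 4.21)*sin(u)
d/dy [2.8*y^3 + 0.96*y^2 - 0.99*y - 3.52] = 8.4*y^2 + 1.92*y - 0.99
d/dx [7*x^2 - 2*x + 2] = 14*x - 2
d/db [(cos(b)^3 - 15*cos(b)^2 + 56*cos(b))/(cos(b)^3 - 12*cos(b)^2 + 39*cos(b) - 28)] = (-3*cos(b)^2 - 8*cos(b) + 32)*sin(b)/((cos(b) - 4)^2*(cos(b) - 1)^2)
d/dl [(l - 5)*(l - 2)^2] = 3*(l - 4)*(l - 2)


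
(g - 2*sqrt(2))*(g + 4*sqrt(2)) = g^2 + 2*sqrt(2)*g - 16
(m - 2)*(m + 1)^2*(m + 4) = m^4 + 4*m^3 - 3*m^2 - 14*m - 8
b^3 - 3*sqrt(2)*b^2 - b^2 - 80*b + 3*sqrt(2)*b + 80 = (b - 1)*(b - 8*sqrt(2))*(b + 5*sqrt(2))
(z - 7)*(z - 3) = z^2 - 10*z + 21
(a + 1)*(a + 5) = a^2 + 6*a + 5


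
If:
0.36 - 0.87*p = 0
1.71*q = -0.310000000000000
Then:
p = 0.41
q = -0.18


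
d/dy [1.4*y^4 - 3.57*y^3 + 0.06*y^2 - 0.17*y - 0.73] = 5.6*y^3 - 10.71*y^2 + 0.12*y - 0.17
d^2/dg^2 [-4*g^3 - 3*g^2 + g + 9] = -24*g - 6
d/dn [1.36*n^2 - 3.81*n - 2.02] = 2.72*n - 3.81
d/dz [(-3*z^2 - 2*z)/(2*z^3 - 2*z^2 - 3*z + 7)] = (6*z^4 + 8*z^3 + 5*z^2 - 42*z - 14)/(4*z^6 - 8*z^5 - 8*z^4 + 40*z^3 - 19*z^2 - 42*z + 49)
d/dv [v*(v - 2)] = 2*v - 2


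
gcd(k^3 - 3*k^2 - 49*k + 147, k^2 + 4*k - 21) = k^2 + 4*k - 21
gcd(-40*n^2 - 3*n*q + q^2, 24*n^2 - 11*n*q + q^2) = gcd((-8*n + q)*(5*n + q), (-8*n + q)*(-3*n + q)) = -8*n + q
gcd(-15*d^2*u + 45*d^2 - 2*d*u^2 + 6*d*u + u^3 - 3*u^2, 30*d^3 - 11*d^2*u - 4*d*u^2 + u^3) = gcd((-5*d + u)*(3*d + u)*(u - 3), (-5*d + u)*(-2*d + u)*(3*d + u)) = -15*d^2 - 2*d*u + u^2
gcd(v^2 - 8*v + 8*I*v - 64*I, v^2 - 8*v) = v - 8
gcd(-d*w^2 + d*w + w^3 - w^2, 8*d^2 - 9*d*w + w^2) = -d + w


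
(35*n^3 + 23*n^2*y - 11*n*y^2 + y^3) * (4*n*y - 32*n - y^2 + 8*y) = 140*n^4*y - 1120*n^4 + 57*n^3*y^2 - 456*n^3*y - 67*n^2*y^3 + 536*n^2*y^2 + 15*n*y^4 - 120*n*y^3 - y^5 + 8*y^4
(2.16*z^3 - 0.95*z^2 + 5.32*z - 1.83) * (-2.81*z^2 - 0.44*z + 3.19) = -6.0696*z^5 + 1.7191*z^4 - 7.6408*z^3 - 0.229*z^2 + 17.776*z - 5.8377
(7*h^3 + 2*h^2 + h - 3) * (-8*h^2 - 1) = -56*h^5 - 16*h^4 - 15*h^3 + 22*h^2 - h + 3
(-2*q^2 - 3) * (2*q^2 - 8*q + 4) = -4*q^4 + 16*q^3 - 14*q^2 + 24*q - 12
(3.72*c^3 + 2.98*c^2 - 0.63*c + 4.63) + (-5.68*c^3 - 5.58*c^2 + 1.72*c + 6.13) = -1.96*c^3 - 2.6*c^2 + 1.09*c + 10.76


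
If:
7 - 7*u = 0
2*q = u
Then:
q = 1/2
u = 1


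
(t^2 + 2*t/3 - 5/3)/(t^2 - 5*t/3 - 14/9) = 3*(-3*t^2 - 2*t + 5)/(-9*t^2 + 15*t + 14)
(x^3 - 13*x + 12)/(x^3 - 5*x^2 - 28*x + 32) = (x - 3)/(x - 8)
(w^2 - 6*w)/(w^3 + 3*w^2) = (w - 6)/(w*(w + 3))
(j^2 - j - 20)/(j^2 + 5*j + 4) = (j - 5)/(j + 1)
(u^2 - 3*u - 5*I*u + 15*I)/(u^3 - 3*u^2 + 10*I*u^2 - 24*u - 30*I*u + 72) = (u - 5*I)/(u^2 + 10*I*u - 24)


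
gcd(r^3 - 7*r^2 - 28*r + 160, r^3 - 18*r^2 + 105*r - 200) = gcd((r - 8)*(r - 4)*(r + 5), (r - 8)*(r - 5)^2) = r - 8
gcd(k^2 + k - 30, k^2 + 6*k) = k + 6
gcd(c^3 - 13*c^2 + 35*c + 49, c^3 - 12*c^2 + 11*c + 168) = c - 7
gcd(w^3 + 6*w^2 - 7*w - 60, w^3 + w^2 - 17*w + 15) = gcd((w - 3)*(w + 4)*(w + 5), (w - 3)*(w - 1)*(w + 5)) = w^2 + 2*w - 15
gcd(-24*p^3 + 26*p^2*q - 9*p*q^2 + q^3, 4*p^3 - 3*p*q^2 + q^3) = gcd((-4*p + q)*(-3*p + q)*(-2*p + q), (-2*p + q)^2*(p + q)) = 2*p - q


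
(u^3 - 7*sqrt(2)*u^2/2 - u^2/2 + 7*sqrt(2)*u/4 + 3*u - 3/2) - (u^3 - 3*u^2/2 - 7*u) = -7*sqrt(2)*u^2/2 + u^2 + 7*sqrt(2)*u/4 + 10*u - 3/2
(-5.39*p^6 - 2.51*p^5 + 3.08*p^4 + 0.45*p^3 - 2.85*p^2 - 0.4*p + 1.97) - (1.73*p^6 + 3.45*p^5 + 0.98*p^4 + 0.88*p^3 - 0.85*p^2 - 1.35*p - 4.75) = -7.12*p^6 - 5.96*p^5 + 2.1*p^4 - 0.43*p^3 - 2.0*p^2 + 0.95*p + 6.72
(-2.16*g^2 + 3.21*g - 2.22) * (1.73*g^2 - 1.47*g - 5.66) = -3.7368*g^4 + 8.7285*g^3 + 3.6663*g^2 - 14.9052*g + 12.5652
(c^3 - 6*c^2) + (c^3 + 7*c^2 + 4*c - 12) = 2*c^3 + c^2 + 4*c - 12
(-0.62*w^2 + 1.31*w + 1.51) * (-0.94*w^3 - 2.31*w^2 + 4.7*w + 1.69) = 0.5828*w^5 + 0.2008*w^4 - 7.3595*w^3 + 1.6211*w^2 + 9.3109*w + 2.5519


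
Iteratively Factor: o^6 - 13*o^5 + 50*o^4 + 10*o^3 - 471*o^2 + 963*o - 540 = (o - 5)*(o^5 - 8*o^4 + 10*o^3 + 60*o^2 - 171*o + 108) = (o - 5)*(o - 4)*(o^4 - 4*o^3 - 6*o^2 + 36*o - 27) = (o - 5)*(o - 4)*(o - 1)*(o^3 - 3*o^2 - 9*o + 27) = (o - 5)*(o - 4)*(o - 1)*(o + 3)*(o^2 - 6*o + 9) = (o - 5)*(o - 4)*(o - 3)*(o - 1)*(o + 3)*(o - 3)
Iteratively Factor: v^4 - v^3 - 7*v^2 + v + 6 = (v - 1)*(v^3 - 7*v - 6) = (v - 1)*(v + 2)*(v^2 - 2*v - 3) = (v - 3)*(v - 1)*(v + 2)*(v + 1)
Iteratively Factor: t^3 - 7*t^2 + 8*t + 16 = (t + 1)*(t^2 - 8*t + 16) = (t - 4)*(t + 1)*(t - 4)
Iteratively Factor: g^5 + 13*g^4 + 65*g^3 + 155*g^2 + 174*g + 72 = (g + 3)*(g^4 + 10*g^3 + 35*g^2 + 50*g + 24) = (g + 3)*(g + 4)*(g^3 + 6*g^2 + 11*g + 6) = (g + 2)*(g + 3)*(g + 4)*(g^2 + 4*g + 3) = (g + 2)*(g + 3)^2*(g + 4)*(g + 1)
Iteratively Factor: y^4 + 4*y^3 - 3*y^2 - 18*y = (y + 3)*(y^3 + y^2 - 6*y) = y*(y + 3)*(y^2 + y - 6) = y*(y - 2)*(y + 3)*(y + 3)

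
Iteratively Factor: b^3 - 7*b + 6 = (b - 1)*(b^2 + b - 6) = (b - 1)*(b + 3)*(b - 2)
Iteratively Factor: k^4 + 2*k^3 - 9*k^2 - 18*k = (k - 3)*(k^3 + 5*k^2 + 6*k) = (k - 3)*(k + 2)*(k^2 + 3*k) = k*(k - 3)*(k + 2)*(k + 3)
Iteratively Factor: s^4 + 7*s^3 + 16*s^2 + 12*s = (s)*(s^3 + 7*s^2 + 16*s + 12) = s*(s + 2)*(s^2 + 5*s + 6) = s*(s + 2)^2*(s + 3)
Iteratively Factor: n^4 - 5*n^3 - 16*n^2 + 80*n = (n)*(n^3 - 5*n^2 - 16*n + 80) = n*(n + 4)*(n^2 - 9*n + 20) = n*(n - 4)*(n + 4)*(n - 5)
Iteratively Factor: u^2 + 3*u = (u + 3)*(u)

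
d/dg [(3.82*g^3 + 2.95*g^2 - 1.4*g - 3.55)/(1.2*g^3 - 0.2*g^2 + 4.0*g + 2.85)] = (-4.304*g^4 + 33.92*g^3 + 56.961*g^2 + 15.395*g + 10.21)/(1.44*g^6 - 0.48*g^5 + 9.64*g^4 + 5.24*g^3 + 14.86*g^2 + 22.8*g + 8.1225)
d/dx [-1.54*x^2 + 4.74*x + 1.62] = 4.74 - 3.08*x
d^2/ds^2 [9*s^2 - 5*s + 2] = 18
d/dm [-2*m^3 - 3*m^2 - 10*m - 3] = -6*m^2 - 6*m - 10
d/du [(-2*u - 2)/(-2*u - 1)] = -2/(2*u + 1)^2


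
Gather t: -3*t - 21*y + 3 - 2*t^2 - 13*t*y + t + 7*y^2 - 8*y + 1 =-2*t^2 + t*(-13*y - 2) + 7*y^2 - 29*y + 4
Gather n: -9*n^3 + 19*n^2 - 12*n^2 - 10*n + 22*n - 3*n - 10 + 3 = -9*n^3 + 7*n^2 + 9*n - 7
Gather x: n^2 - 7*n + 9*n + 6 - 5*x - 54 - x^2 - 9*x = n^2 + 2*n - x^2 - 14*x - 48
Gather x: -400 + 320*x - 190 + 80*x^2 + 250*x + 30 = 80*x^2 + 570*x - 560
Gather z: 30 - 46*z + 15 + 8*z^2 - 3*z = 8*z^2 - 49*z + 45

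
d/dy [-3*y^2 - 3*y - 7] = -6*y - 3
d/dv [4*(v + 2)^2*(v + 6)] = 4*(v + 2)*(3*v + 14)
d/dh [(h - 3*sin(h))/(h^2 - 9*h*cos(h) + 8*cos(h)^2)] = ((1 - 3*cos(h))*(h^2 - 9*h*cos(h) + 8*cos(h)^2) - (h - 3*sin(h))*(9*h*sin(h) + 2*h - 8*sin(2*h) - 9*cos(h)))/((h - 8*cos(h))^2*(h - cos(h))^2)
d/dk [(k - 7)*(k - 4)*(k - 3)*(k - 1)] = 4*k^3 - 45*k^2 + 150*k - 145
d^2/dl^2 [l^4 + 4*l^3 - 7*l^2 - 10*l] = 12*l^2 + 24*l - 14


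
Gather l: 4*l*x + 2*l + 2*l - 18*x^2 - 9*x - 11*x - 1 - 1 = l*(4*x + 4) - 18*x^2 - 20*x - 2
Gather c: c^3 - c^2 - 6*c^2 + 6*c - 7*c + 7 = c^3 - 7*c^2 - c + 7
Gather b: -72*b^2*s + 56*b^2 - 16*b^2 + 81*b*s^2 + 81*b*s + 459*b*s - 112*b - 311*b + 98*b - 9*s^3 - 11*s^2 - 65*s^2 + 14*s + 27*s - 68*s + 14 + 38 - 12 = b^2*(40 - 72*s) + b*(81*s^2 + 540*s - 325) - 9*s^3 - 76*s^2 - 27*s + 40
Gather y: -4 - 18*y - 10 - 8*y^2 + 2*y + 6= -8*y^2 - 16*y - 8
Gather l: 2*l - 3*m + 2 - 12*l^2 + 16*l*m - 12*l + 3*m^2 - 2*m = -12*l^2 + l*(16*m - 10) + 3*m^2 - 5*m + 2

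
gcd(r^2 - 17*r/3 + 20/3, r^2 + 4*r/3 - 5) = r - 5/3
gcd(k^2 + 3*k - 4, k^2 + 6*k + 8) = k + 4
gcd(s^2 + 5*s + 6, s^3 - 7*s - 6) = s + 2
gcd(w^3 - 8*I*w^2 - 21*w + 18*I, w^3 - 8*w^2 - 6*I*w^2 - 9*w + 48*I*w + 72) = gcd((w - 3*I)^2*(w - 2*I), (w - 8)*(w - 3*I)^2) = w^2 - 6*I*w - 9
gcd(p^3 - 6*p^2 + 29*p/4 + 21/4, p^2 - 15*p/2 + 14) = p - 7/2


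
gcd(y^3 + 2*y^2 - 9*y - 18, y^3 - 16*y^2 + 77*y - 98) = 1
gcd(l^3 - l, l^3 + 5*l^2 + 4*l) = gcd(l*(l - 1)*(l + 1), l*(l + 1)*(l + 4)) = l^2 + l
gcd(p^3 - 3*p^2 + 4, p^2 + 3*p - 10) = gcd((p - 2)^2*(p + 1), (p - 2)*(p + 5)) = p - 2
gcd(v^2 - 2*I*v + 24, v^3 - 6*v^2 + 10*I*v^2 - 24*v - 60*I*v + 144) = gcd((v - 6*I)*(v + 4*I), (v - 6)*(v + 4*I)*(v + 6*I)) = v + 4*I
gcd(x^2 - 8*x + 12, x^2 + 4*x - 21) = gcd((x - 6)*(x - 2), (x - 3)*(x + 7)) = 1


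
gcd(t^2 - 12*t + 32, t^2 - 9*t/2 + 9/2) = 1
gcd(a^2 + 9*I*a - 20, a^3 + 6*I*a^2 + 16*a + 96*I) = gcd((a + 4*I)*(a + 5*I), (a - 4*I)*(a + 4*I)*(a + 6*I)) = a + 4*I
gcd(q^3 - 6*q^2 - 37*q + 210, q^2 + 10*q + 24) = q + 6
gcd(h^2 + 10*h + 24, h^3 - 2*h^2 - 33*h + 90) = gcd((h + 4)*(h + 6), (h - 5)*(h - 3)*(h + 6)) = h + 6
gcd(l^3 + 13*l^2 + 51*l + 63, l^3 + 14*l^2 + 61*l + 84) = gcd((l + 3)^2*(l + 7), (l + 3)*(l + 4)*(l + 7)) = l^2 + 10*l + 21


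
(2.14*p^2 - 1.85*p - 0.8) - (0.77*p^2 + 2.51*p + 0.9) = 1.37*p^2 - 4.36*p - 1.7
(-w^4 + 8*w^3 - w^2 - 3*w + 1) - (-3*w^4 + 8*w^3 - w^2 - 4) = 2*w^4 - 3*w + 5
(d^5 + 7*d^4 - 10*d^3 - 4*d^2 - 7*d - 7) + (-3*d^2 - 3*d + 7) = d^5 + 7*d^4 - 10*d^3 - 7*d^2 - 10*d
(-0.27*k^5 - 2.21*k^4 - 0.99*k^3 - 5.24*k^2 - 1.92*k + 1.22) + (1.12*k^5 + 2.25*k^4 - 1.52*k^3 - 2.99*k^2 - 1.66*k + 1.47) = 0.85*k^5 + 0.04*k^4 - 2.51*k^3 - 8.23*k^2 - 3.58*k + 2.69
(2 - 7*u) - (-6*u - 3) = 5 - u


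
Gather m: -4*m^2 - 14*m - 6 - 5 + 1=-4*m^2 - 14*m - 10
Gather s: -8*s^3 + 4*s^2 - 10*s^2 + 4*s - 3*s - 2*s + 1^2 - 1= -8*s^3 - 6*s^2 - s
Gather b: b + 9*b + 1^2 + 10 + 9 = 10*b + 20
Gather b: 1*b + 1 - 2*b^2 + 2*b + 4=-2*b^2 + 3*b + 5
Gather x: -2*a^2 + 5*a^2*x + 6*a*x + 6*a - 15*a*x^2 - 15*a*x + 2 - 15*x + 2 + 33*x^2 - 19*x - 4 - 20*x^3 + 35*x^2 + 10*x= -2*a^2 + 6*a - 20*x^3 + x^2*(68 - 15*a) + x*(5*a^2 - 9*a - 24)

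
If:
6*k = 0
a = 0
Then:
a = 0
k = 0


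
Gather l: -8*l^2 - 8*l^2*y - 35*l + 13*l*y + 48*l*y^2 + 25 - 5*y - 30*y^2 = l^2*(-8*y - 8) + l*(48*y^2 + 13*y - 35) - 30*y^2 - 5*y + 25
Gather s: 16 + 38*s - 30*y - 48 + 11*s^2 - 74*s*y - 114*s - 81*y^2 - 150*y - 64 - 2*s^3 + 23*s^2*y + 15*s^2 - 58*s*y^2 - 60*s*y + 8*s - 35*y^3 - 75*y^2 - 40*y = -2*s^3 + s^2*(23*y + 26) + s*(-58*y^2 - 134*y - 68) - 35*y^3 - 156*y^2 - 220*y - 96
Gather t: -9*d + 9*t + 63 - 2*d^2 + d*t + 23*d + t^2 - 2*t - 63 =-2*d^2 + 14*d + t^2 + t*(d + 7)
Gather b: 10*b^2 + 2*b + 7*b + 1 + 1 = 10*b^2 + 9*b + 2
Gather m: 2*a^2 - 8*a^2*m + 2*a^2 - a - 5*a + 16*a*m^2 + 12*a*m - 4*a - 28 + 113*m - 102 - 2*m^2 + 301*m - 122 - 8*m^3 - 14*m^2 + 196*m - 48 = 4*a^2 - 10*a - 8*m^3 + m^2*(16*a - 16) + m*(-8*a^2 + 12*a + 610) - 300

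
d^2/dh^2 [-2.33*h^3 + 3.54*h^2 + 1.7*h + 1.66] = 7.08 - 13.98*h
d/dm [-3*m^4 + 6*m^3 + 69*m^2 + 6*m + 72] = -12*m^3 + 18*m^2 + 138*m + 6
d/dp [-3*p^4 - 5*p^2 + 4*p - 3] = -12*p^3 - 10*p + 4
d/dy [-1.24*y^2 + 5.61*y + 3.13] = 5.61 - 2.48*y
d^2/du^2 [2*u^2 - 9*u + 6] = 4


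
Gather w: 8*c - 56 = 8*c - 56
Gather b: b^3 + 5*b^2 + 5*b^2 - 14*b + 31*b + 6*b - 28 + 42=b^3 + 10*b^2 + 23*b + 14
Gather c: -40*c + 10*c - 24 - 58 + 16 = -30*c - 66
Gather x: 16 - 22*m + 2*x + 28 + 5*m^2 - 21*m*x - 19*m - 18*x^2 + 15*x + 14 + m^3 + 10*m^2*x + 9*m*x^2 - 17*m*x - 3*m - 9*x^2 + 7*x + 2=m^3 + 5*m^2 - 44*m + x^2*(9*m - 27) + x*(10*m^2 - 38*m + 24) + 60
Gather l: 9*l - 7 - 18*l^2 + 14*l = -18*l^2 + 23*l - 7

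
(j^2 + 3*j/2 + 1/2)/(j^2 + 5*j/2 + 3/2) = (2*j + 1)/(2*j + 3)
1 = 1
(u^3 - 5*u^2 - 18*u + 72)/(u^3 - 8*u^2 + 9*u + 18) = (u + 4)/(u + 1)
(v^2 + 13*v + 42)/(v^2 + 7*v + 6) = (v + 7)/(v + 1)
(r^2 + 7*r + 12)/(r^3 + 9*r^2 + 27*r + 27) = (r + 4)/(r^2 + 6*r + 9)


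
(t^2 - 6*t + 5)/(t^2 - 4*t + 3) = (t - 5)/(t - 3)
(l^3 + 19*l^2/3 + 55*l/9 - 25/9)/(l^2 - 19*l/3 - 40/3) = (3*l^2 + 14*l - 5)/(3*(l - 8))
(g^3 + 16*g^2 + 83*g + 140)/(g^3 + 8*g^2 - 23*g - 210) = (g^2 + 9*g + 20)/(g^2 + g - 30)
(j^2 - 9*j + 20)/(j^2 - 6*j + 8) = (j - 5)/(j - 2)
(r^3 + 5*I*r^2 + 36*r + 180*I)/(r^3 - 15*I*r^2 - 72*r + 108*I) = (r^2 + 11*I*r - 30)/(r^2 - 9*I*r - 18)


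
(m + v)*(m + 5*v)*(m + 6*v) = m^3 + 12*m^2*v + 41*m*v^2 + 30*v^3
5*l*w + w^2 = w*(5*l + w)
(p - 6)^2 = p^2 - 12*p + 36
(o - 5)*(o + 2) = o^2 - 3*o - 10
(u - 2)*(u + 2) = u^2 - 4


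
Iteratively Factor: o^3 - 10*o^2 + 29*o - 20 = (o - 4)*(o^2 - 6*o + 5) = (o - 4)*(o - 1)*(o - 5)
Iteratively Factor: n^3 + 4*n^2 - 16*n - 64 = (n + 4)*(n^2 - 16) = (n + 4)^2*(n - 4)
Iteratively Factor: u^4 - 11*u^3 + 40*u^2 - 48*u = (u - 3)*(u^3 - 8*u^2 + 16*u) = u*(u - 3)*(u^2 - 8*u + 16) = u*(u - 4)*(u - 3)*(u - 4)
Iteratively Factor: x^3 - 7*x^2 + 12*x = (x)*(x^2 - 7*x + 12) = x*(x - 4)*(x - 3)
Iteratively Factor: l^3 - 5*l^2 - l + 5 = (l - 1)*(l^2 - 4*l - 5) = (l - 1)*(l + 1)*(l - 5)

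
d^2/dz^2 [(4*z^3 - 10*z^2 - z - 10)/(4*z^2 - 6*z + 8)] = 2*(-30*z^3 - 12*z^2 + 198*z - 91)/(8*z^6 - 36*z^5 + 102*z^4 - 171*z^3 + 204*z^2 - 144*z + 64)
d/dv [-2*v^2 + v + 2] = 1 - 4*v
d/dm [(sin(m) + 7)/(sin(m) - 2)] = -9*cos(m)/(sin(m) - 2)^2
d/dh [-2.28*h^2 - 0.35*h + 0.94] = -4.56*h - 0.35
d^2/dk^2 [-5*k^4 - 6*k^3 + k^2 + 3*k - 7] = -60*k^2 - 36*k + 2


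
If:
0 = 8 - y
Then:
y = 8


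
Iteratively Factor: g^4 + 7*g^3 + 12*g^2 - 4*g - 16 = (g + 4)*(g^3 + 3*g^2 - 4) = (g + 2)*(g + 4)*(g^2 + g - 2) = (g + 2)^2*(g + 4)*(g - 1)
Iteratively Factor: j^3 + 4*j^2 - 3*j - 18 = (j - 2)*(j^2 + 6*j + 9) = (j - 2)*(j + 3)*(j + 3)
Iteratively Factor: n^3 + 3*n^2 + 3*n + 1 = (n + 1)*(n^2 + 2*n + 1) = (n + 1)^2*(n + 1)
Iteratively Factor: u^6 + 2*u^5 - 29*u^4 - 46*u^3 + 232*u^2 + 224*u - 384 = (u + 4)*(u^5 - 2*u^4 - 21*u^3 + 38*u^2 + 80*u - 96) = (u - 1)*(u + 4)*(u^4 - u^3 - 22*u^2 + 16*u + 96) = (u - 1)*(u + 2)*(u + 4)*(u^3 - 3*u^2 - 16*u + 48) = (u - 1)*(u + 2)*(u + 4)^2*(u^2 - 7*u + 12) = (u - 3)*(u - 1)*(u + 2)*(u + 4)^2*(u - 4)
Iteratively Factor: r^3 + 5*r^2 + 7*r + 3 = (r + 3)*(r^2 + 2*r + 1) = (r + 1)*(r + 3)*(r + 1)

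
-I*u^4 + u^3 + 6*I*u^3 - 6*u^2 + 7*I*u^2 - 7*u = u*(u - 7)*(u + I)*(-I*u - I)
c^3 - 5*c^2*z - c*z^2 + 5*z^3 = (c - 5*z)*(c - z)*(c + z)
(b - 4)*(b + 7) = b^2 + 3*b - 28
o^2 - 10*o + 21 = (o - 7)*(o - 3)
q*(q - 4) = q^2 - 4*q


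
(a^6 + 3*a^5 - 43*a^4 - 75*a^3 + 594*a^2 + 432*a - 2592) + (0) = a^6 + 3*a^5 - 43*a^4 - 75*a^3 + 594*a^2 + 432*a - 2592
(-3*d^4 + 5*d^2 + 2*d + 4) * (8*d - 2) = -24*d^5 + 6*d^4 + 40*d^3 + 6*d^2 + 28*d - 8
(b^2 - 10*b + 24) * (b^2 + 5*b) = b^4 - 5*b^3 - 26*b^2 + 120*b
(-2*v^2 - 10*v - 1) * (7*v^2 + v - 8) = -14*v^4 - 72*v^3 - v^2 + 79*v + 8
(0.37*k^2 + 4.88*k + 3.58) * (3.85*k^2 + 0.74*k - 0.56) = 1.4245*k^4 + 19.0618*k^3 + 17.187*k^2 - 0.0836000000000001*k - 2.0048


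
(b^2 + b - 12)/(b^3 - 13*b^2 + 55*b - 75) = (b + 4)/(b^2 - 10*b + 25)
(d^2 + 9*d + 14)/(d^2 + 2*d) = (d + 7)/d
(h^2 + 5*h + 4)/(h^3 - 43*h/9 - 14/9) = 9*(h^2 + 5*h + 4)/(9*h^3 - 43*h - 14)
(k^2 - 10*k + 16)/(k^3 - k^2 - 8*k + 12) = (k - 8)/(k^2 + k - 6)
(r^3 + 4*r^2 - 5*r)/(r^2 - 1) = r*(r + 5)/(r + 1)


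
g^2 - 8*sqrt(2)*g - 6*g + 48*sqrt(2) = (g - 6)*(g - 8*sqrt(2))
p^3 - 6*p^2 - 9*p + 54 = (p - 6)*(p - 3)*(p + 3)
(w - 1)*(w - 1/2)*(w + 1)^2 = w^4 + w^3/2 - 3*w^2/2 - w/2 + 1/2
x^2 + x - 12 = (x - 3)*(x + 4)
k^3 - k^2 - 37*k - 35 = (k - 7)*(k + 1)*(k + 5)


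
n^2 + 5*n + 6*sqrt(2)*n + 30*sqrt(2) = (n + 5)*(n + 6*sqrt(2))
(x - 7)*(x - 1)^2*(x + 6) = x^4 - 3*x^3 - 39*x^2 + 83*x - 42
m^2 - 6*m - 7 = (m - 7)*(m + 1)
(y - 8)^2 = y^2 - 16*y + 64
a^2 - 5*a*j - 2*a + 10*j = (a - 2)*(a - 5*j)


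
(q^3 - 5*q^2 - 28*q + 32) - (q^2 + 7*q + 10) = q^3 - 6*q^2 - 35*q + 22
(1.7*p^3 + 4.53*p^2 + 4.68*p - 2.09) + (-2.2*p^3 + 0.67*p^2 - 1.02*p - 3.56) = -0.5*p^3 + 5.2*p^2 + 3.66*p - 5.65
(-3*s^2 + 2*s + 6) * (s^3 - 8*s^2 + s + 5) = -3*s^5 + 26*s^4 - 13*s^3 - 61*s^2 + 16*s + 30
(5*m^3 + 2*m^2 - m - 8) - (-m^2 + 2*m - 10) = 5*m^3 + 3*m^2 - 3*m + 2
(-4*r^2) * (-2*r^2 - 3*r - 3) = 8*r^4 + 12*r^3 + 12*r^2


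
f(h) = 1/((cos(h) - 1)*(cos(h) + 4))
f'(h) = sin(h)/((cos(h) - 1)*(cos(h) + 4)^2) + sin(h)/((cos(h) - 1)^2*(cos(h) + 4))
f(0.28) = -5.18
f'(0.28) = 36.44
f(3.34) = -0.17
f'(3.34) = -0.01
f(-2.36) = -0.18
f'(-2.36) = -0.04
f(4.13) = -0.19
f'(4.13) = -0.06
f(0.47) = -1.89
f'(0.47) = 7.70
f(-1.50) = -0.26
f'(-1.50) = -0.22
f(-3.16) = -0.17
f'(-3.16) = 0.00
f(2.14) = -0.19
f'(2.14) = 0.06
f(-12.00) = -1.32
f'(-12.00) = 4.40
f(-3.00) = -0.17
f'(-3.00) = 0.00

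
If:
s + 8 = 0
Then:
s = -8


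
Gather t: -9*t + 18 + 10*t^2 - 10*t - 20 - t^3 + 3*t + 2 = -t^3 + 10*t^2 - 16*t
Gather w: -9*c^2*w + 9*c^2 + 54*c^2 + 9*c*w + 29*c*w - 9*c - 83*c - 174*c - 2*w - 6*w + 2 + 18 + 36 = 63*c^2 - 266*c + w*(-9*c^2 + 38*c - 8) + 56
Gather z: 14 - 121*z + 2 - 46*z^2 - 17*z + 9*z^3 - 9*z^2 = 9*z^3 - 55*z^2 - 138*z + 16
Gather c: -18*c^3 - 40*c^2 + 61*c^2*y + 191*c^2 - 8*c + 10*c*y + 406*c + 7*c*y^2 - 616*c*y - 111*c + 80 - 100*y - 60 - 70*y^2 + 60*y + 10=-18*c^3 + c^2*(61*y + 151) + c*(7*y^2 - 606*y + 287) - 70*y^2 - 40*y + 30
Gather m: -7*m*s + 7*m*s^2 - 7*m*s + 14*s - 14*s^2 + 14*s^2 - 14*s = m*(7*s^2 - 14*s)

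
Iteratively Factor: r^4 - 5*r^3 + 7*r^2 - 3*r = (r - 1)*(r^3 - 4*r^2 + 3*r) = (r - 1)^2*(r^2 - 3*r) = (r - 3)*(r - 1)^2*(r)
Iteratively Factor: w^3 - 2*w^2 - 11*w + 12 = (w - 4)*(w^2 + 2*w - 3) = (w - 4)*(w - 1)*(w + 3)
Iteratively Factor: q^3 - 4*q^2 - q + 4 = (q - 4)*(q^2 - 1) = (q - 4)*(q + 1)*(q - 1)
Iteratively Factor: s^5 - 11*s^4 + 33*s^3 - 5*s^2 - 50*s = (s - 2)*(s^4 - 9*s^3 + 15*s^2 + 25*s) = (s - 5)*(s - 2)*(s^3 - 4*s^2 - 5*s) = (s - 5)^2*(s - 2)*(s^2 + s) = (s - 5)^2*(s - 2)*(s + 1)*(s)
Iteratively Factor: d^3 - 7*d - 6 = (d + 2)*(d^2 - 2*d - 3) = (d + 1)*(d + 2)*(d - 3)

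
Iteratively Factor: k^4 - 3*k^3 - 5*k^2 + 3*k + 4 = (k - 1)*(k^3 - 2*k^2 - 7*k - 4) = (k - 1)*(k + 1)*(k^2 - 3*k - 4) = (k - 4)*(k - 1)*(k + 1)*(k + 1)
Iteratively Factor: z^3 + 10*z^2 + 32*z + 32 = (z + 4)*(z^2 + 6*z + 8) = (z + 4)^2*(z + 2)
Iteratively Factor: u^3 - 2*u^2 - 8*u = (u - 4)*(u^2 + 2*u) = u*(u - 4)*(u + 2)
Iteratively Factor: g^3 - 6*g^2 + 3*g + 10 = (g - 2)*(g^2 - 4*g - 5) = (g - 5)*(g - 2)*(g + 1)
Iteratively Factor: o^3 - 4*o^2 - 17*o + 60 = (o - 3)*(o^2 - o - 20) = (o - 5)*(o - 3)*(o + 4)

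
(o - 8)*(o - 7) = o^2 - 15*o + 56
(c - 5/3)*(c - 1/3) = c^2 - 2*c + 5/9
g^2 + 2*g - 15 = (g - 3)*(g + 5)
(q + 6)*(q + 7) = q^2 + 13*q + 42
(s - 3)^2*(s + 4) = s^3 - 2*s^2 - 15*s + 36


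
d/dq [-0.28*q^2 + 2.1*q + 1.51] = 2.1 - 0.56*q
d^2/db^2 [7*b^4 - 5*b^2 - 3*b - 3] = 84*b^2 - 10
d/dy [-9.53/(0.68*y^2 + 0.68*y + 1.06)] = (12.9608*y + 6.4804)/(0.68*y^2 + 0.68*y + 1.06)^2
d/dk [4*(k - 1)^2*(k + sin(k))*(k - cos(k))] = (4*k - 4)*((k - 1)*(k + sin(k))*(sin(k) + 1) + (k - 1)*(k - cos(k))*(cos(k) + 1) + 2*(k + sin(k))*(k - cos(k)))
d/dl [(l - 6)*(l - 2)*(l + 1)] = 3*l^2 - 14*l + 4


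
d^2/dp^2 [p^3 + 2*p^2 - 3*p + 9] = 6*p + 4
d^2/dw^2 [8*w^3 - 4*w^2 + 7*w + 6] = 48*w - 8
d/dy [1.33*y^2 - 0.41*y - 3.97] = 2.66*y - 0.41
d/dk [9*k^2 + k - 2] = 18*k + 1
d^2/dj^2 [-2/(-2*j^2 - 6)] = 6*(j^2 - 1)/(j^2 + 3)^3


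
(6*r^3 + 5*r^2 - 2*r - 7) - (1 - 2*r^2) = 6*r^3 + 7*r^2 - 2*r - 8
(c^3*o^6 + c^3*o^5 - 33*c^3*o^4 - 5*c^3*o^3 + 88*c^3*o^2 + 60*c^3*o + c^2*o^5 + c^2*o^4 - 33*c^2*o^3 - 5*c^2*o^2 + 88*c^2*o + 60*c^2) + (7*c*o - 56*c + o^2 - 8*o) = c^3*o^6 + c^3*o^5 - 33*c^3*o^4 - 5*c^3*o^3 + 88*c^3*o^2 + 60*c^3*o + c^2*o^5 + c^2*o^4 - 33*c^2*o^3 - 5*c^2*o^2 + 88*c^2*o + 60*c^2 + 7*c*o - 56*c + o^2 - 8*o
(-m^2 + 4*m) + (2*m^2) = m^2 + 4*m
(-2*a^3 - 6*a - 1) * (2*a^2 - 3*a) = -4*a^5 + 6*a^4 - 12*a^3 + 16*a^2 + 3*a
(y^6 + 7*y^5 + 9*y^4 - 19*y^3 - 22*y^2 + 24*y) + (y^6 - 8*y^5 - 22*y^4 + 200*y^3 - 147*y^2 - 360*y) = 2*y^6 - y^5 - 13*y^4 + 181*y^3 - 169*y^2 - 336*y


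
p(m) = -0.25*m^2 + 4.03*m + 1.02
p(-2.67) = -11.52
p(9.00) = 17.04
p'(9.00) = -0.47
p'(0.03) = 4.02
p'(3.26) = 2.40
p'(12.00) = -1.97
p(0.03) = 1.14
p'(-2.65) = 5.36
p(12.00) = 13.38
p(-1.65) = -6.31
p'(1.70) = 3.18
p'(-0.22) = 4.14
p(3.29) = 11.57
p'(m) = 4.03 - 0.5*m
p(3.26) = 11.50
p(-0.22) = 0.12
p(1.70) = 7.15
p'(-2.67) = 5.36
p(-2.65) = -11.42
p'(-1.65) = 4.86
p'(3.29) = 2.38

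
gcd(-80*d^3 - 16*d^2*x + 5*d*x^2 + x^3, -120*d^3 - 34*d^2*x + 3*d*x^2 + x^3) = 20*d^2 + 9*d*x + x^2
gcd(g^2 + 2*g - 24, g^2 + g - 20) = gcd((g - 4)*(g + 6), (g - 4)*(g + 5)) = g - 4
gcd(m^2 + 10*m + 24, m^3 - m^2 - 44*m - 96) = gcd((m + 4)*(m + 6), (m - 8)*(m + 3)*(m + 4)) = m + 4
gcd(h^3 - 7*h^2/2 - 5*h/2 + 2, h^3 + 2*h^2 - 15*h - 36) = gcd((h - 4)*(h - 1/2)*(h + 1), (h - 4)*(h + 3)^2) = h - 4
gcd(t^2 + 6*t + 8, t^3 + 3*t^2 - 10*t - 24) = t^2 + 6*t + 8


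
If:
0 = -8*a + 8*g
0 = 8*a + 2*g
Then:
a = 0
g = 0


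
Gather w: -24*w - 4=-24*w - 4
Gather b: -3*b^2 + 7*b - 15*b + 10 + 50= -3*b^2 - 8*b + 60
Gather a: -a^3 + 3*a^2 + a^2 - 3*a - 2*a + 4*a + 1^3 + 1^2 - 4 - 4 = -a^3 + 4*a^2 - a - 6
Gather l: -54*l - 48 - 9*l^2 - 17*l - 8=-9*l^2 - 71*l - 56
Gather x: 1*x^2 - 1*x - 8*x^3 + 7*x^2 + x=-8*x^3 + 8*x^2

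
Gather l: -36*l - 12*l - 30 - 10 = -48*l - 40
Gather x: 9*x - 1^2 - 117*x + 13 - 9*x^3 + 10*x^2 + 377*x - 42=-9*x^3 + 10*x^2 + 269*x - 30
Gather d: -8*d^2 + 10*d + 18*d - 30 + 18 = -8*d^2 + 28*d - 12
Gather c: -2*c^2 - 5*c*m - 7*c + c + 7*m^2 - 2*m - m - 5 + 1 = -2*c^2 + c*(-5*m - 6) + 7*m^2 - 3*m - 4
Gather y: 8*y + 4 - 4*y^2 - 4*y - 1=-4*y^2 + 4*y + 3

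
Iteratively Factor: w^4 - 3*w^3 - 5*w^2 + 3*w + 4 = (w + 1)*(w^3 - 4*w^2 - w + 4) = (w - 1)*(w + 1)*(w^2 - 3*w - 4) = (w - 1)*(w + 1)^2*(w - 4)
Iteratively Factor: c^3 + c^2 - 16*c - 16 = (c - 4)*(c^2 + 5*c + 4) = (c - 4)*(c + 4)*(c + 1)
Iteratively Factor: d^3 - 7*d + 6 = (d - 1)*(d^2 + d - 6) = (d - 1)*(d + 3)*(d - 2)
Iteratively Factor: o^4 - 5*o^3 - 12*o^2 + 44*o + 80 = (o + 2)*(o^3 - 7*o^2 + 2*o + 40) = (o - 4)*(o + 2)*(o^2 - 3*o - 10) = (o - 5)*(o - 4)*(o + 2)*(o + 2)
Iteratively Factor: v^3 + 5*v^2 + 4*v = (v + 1)*(v^2 + 4*v) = (v + 1)*(v + 4)*(v)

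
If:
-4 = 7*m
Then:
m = -4/7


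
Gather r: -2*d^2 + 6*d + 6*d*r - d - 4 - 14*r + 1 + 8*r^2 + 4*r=-2*d^2 + 5*d + 8*r^2 + r*(6*d - 10) - 3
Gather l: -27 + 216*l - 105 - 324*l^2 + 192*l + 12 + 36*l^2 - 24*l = -288*l^2 + 384*l - 120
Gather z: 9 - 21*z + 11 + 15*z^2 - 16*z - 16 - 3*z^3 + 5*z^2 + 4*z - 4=-3*z^3 + 20*z^2 - 33*z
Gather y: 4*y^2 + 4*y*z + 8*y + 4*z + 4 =4*y^2 + y*(4*z + 8) + 4*z + 4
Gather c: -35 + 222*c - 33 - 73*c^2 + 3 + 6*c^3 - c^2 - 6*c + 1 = 6*c^3 - 74*c^2 + 216*c - 64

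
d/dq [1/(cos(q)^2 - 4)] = 2*sin(q)*cos(q)/(cos(q)^2 - 4)^2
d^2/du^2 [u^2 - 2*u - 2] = 2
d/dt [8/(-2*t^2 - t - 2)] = 8*(4*t + 1)/(2*t^2 + t + 2)^2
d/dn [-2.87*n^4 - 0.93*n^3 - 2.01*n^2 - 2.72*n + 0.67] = -11.48*n^3 - 2.79*n^2 - 4.02*n - 2.72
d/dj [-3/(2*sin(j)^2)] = 3*cos(j)/sin(j)^3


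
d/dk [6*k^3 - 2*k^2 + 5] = 2*k*(9*k - 2)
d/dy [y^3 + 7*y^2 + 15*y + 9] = 3*y^2 + 14*y + 15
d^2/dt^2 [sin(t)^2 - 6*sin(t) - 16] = 6*sin(t) + 2*cos(2*t)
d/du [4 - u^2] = -2*u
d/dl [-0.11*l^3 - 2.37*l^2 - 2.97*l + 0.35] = -0.33*l^2 - 4.74*l - 2.97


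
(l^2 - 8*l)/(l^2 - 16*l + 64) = l/(l - 8)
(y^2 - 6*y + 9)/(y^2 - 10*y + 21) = (y - 3)/(y - 7)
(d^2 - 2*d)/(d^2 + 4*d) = (d - 2)/(d + 4)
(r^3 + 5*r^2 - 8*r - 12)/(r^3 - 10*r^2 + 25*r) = (r^3 + 5*r^2 - 8*r - 12)/(r*(r^2 - 10*r + 25))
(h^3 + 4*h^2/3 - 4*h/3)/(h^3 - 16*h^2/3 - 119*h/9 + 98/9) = 3*h*(h + 2)/(3*h^2 - 14*h - 49)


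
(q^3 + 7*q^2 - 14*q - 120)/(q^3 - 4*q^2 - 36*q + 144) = (q + 5)/(q - 6)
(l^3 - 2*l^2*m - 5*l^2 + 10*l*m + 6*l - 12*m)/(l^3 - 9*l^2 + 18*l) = (l^2 - 2*l*m - 2*l + 4*m)/(l*(l - 6))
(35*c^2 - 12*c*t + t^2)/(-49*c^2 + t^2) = (-5*c + t)/(7*c + t)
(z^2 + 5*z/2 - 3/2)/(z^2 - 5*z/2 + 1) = (z + 3)/(z - 2)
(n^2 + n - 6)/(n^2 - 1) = (n^2 + n - 6)/(n^2 - 1)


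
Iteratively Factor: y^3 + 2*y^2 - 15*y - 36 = (y + 3)*(y^2 - y - 12) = (y + 3)^2*(y - 4)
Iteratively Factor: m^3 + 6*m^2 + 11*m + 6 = (m + 1)*(m^2 + 5*m + 6) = (m + 1)*(m + 2)*(m + 3)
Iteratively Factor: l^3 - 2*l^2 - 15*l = (l)*(l^2 - 2*l - 15) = l*(l - 5)*(l + 3)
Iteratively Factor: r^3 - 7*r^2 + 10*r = (r)*(r^2 - 7*r + 10) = r*(r - 5)*(r - 2)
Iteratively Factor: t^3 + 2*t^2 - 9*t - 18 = (t + 3)*(t^2 - t - 6) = (t - 3)*(t + 3)*(t + 2)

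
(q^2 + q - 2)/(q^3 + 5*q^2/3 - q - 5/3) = 3*(q + 2)/(3*q^2 + 8*q + 5)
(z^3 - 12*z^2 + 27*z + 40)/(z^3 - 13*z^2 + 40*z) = (z + 1)/z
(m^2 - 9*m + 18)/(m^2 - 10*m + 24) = (m - 3)/(m - 4)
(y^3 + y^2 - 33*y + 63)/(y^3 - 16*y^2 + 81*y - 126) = (y^2 + 4*y - 21)/(y^2 - 13*y + 42)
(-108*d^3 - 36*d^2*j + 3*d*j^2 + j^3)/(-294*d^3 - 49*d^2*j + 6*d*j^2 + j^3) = (18*d^2 + 3*d*j - j^2)/(49*d^2 - j^2)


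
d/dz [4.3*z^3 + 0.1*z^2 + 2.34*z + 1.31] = 12.9*z^2 + 0.2*z + 2.34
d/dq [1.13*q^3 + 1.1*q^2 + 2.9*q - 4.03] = 3.39*q^2 + 2.2*q + 2.9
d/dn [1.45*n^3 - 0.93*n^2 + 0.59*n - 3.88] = 4.35*n^2 - 1.86*n + 0.59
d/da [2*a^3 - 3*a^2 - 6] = 6*a*(a - 1)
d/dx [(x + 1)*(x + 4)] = 2*x + 5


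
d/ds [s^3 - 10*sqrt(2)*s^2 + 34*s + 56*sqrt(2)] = 3*s^2 - 20*sqrt(2)*s + 34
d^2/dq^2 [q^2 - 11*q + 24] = 2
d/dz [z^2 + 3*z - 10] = 2*z + 3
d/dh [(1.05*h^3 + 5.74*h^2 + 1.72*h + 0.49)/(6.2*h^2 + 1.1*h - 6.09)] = (6.51*h^4 + 2.31*h^3 - 23.5335*h^2 - 75.9892*h - 11.0138)/(38.44*h^4 + 13.64*h^3 - 74.306*h^2 - 13.398*h + 37.0881)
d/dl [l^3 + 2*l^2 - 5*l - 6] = 3*l^2 + 4*l - 5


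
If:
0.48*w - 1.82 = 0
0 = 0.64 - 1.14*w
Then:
No Solution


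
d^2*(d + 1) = d^3 + d^2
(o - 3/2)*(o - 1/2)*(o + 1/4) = o^3 - 7*o^2/4 + o/4 + 3/16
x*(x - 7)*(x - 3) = x^3 - 10*x^2 + 21*x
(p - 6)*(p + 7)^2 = p^3 + 8*p^2 - 35*p - 294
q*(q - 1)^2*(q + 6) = q^4 + 4*q^3 - 11*q^2 + 6*q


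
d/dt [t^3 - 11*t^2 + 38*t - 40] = 3*t^2 - 22*t + 38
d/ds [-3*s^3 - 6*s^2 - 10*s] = -9*s^2 - 12*s - 10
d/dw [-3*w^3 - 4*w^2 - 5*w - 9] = -9*w^2 - 8*w - 5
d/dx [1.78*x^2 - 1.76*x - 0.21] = 3.56*x - 1.76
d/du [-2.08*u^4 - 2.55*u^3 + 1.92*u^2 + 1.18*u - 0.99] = -8.32*u^3 - 7.65*u^2 + 3.84*u + 1.18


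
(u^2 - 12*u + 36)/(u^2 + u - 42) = (u - 6)/(u + 7)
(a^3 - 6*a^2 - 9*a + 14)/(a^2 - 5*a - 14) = a - 1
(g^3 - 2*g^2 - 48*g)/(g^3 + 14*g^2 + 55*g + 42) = g*(g - 8)/(g^2 + 8*g + 7)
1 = 1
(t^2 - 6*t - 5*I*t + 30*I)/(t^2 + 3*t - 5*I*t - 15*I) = (t - 6)/(t + 3)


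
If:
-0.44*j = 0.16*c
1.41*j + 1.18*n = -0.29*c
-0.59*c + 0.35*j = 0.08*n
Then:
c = 0.00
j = 0.00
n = 0.00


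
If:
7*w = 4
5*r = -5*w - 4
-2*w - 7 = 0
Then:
No Solution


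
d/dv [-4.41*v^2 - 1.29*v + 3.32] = -8.82*v - 1.29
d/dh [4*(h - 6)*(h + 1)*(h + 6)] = 12*h^2 + 8*h - 144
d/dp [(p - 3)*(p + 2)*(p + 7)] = 3*p^2 + 12*p - 13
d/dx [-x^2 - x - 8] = -2*x - 1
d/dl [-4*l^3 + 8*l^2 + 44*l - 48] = -12*l^2 + 16*l + 44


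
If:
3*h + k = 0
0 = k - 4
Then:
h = -4/3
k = 4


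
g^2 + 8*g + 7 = (g + 1)*(g + 7)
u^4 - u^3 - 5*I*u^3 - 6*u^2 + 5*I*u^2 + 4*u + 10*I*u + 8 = (u - 2)*(u + 1)*(u - 4*I)*(u - I)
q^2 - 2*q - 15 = (q - 5)*(q + 3)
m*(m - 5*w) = m^2 - 5*m*w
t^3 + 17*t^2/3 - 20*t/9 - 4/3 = (t - 2/3)*(t + 1/3)*(t + 6)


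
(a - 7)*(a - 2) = a^2 - 9*a + 14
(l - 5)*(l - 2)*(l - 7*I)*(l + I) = l^4 - 7*l^3 - 6*I*l^3 + 17*l^2 + 42*I*l^2 - 49*l - 60*I*l + 70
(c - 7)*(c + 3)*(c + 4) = c^3 - 37*c - 84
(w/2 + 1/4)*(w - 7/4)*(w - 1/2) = w^3/2 - 7*w^2/8 - w/8 + 7/32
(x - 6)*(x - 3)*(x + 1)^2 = x^4 - 7*x^3 + x^2 + 27*x + 18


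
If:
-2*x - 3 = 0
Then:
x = -3/2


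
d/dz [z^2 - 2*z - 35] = 2*z - 2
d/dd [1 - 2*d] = -2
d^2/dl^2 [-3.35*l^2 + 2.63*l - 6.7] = -6.70000000000000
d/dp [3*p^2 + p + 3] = 6*p + 1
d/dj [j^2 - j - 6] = 2*j - 1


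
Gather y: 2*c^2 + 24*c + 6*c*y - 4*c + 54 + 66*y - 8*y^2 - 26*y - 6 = 2*c^2 + 20*c - 8*y^2 + y*(6*c + 40) + 48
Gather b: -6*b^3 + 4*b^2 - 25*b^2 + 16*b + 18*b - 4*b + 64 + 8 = -6*b^3 - 21*b^2 + 30*b + 72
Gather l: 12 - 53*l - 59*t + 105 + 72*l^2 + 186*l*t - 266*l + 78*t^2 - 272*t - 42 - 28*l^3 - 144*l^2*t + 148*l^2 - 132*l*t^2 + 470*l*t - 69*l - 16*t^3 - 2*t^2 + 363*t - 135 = -28*l^3 + l^2*(220 - 144*t) + l*(-132*t^2 + 656*t - 388) - 16*t^3 + 76*t^2 + 32*t - 60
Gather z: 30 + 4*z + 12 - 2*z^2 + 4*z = -2*z^2 + 8*z + 42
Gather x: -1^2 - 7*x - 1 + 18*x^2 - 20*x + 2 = 18*x^2 - 27*x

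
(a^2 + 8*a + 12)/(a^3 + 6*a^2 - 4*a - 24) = 1/(a - 2)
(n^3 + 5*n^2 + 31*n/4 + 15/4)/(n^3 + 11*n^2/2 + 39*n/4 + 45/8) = 2*(n + 1)/(2*n + 3)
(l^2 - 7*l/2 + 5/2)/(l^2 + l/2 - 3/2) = (2*l - 5)/(2*l + 3)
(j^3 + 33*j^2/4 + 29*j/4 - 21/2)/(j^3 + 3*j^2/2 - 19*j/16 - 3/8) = 4*(j + 7)/(4*j + 1)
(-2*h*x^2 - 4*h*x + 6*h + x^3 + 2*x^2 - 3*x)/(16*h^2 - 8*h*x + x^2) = (-2*h*x^2 - 4*h*x + 6*h + x^3 + 2*x^2 - 3*x)/(16*h^2 - 8*h*x + x^2)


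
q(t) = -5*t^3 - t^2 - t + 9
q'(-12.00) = -2137.00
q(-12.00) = 8517.00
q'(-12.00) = -2137.00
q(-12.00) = 8517.00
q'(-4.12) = -247.38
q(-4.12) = 345.82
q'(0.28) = -2.74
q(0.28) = 8.53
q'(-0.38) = -2.41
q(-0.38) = 9.51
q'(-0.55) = -4.44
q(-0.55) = 10.08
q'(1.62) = -43.61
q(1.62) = -16.50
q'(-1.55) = -33.94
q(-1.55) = 26.77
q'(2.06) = -68.77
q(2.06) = -41.01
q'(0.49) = -5.58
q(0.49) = 7.68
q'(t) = -15*t^2 - 2*t - 1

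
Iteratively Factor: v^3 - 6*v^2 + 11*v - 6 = (v - 2)*(v^2 - 4*v + 3) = (v - 2)*(v - 1)*(v - 3)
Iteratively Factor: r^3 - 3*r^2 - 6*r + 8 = (r - 4)*(r^2 + r - 2) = (r - 4)*(r + 2)*(r - 1)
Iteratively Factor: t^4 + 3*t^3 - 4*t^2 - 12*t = (t)*(t^3 + 3*t^2 - 4*t - 12) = t*(t - 2)*(t^2 + 5*t + 6) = t*(t - 2)*(t + 2)*(t + 3)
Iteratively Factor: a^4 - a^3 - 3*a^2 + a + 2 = (a - 1)*(a^3 - 3*a - 2) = (a - 1)*(a + 1)*(a^2 - a - 2) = (a - 2)*(a - 1)*(a + 1)*(a + 1)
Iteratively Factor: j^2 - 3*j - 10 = (j + 2)*(j - 5)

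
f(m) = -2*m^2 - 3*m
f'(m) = -4*m - 3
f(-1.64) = -0.46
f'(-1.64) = 3.56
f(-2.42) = -4.45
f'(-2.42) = 6.68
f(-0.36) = 0.82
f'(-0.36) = -1.56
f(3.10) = -28.52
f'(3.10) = -15.40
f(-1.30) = 0.52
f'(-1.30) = 2.20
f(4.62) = -56.55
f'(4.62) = -21.48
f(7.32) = -129.12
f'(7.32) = -32.28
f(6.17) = -94.65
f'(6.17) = -27.68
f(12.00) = -324.00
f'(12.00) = -51.00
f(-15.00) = -405.00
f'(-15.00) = 57.00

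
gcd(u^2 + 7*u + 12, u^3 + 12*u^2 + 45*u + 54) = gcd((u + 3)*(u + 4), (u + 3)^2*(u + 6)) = u + 3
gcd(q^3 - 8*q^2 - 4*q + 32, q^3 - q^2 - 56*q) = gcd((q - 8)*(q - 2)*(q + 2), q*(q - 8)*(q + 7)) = q - 8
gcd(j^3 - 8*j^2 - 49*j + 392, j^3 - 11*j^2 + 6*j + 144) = j - 8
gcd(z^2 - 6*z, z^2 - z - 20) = 1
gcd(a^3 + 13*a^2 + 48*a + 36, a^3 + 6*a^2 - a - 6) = a^2 + 7*a + 6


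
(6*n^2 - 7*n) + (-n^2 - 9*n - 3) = 5*n^2 - 16*n - 3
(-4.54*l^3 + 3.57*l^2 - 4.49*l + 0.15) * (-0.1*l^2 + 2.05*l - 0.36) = 0.454*l^5 - 9.664*l^4 + 9.4019*l^3 - 10.5047*l^2 + 1.9239*l - 0.054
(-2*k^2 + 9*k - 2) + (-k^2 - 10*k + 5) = -3*k^2 - k + 3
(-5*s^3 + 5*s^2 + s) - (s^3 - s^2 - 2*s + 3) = -6*s^3 + 6*s^2 + 3*s - 3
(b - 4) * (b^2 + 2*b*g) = b^3 + 2*b^2*g - 4*b^2 - 8*b*g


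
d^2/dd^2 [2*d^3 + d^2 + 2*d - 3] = 12*d + 2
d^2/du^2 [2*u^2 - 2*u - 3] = 4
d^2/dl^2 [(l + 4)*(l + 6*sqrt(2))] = 2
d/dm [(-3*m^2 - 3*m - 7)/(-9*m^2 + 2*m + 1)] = 11*(-3*m^2 - 12*m + 1)/(81*m^4 - 36*m^3 - 14*m^2 + 4*m + 1)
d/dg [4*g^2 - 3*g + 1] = 8*g - 3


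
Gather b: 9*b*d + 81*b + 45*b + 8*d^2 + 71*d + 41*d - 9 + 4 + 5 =b*(9*d + 126) + 8*d^2 + 112*d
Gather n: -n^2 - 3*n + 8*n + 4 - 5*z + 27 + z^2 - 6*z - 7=-n^2 + 5*n + z^2 - 11*z + 24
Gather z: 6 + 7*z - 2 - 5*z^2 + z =-5*z^2 + 8*z + 4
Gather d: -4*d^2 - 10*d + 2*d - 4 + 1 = -4*d^2 - 8*d - 3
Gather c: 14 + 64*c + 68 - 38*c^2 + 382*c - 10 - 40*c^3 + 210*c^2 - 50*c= -40*c^3 + 172*c^2 + 396*c + 72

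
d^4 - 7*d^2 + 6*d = d*(d - 2)*(d - 1)*(d + 3)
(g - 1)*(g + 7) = g^2 + 6*g - 7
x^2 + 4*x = x*(x + 4)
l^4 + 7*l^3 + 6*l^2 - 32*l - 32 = (l - 2)*(l + 1)*(l + 4)^2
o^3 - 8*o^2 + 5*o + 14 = (o - 7)*(o - 2)*(o + 1)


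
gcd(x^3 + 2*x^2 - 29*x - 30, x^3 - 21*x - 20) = x^2 - 4*x - 5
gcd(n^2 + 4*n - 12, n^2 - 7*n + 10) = n - 2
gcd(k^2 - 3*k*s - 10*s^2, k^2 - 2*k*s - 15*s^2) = -k + 5*s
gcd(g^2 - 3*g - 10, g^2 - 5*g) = g - 5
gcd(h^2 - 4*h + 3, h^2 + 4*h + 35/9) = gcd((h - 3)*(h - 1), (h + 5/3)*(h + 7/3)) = 1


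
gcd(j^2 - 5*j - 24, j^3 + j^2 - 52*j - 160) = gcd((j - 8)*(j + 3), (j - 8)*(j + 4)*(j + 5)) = j - 8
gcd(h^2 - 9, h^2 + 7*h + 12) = h + 3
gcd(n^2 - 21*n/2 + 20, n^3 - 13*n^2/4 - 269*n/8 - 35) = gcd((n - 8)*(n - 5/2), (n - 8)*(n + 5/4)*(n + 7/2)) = n - 8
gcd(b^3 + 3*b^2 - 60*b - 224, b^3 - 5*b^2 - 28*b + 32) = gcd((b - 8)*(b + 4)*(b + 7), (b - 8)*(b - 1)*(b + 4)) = b^2 - 4*b - 32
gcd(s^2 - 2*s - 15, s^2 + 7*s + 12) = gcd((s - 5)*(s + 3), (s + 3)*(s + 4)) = s + 3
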